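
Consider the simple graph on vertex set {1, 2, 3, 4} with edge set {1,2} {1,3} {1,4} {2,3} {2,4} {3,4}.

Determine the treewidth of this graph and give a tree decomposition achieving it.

Treewidth 3.
One optimal decomposition is:
Bags: B1 = {1, 2, 3, 4}
Tree: (single bag)

A single bag containing all 4 vertices is trivially a valid decomposition of width 3. Conversely, {1, 2, 3, 4} is a clique of size 4, and the vertices of any clique must share a bag in every tree decomposition; so some bag has ≥ 4 vertices and tw(G) ≥ 3. Hence tw(G) = 3 exactly.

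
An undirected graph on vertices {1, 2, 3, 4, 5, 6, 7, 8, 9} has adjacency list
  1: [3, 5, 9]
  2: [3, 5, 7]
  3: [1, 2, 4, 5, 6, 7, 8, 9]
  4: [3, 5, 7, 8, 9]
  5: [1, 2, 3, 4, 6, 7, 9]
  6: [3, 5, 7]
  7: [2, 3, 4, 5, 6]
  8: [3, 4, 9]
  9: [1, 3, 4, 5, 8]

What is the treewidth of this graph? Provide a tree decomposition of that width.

Treewidth 3.
One such decomposition:
Bags: B1 = {3, 4, 5, 9}  B2 = {3, 4, 5, 7}  B3 = {2, 3, 5, 7}  B4 = {3, 5, 6, 7}  B5 = {1, 3, 5, 9}  B6 = {3, 4, 8, 9}
Tree: B1–B2, B2–B3, B2–B4, B1–B5, B1–B6

The largest bag has 4 vertices, giving width 3; this decomposition certifies tw(G) ≤ 3. For the lower bound, the 4 vertices {3, 4, 8, 9} are pairwise adjacent, and any tree decomposition puts a clique entirely inside one bag — forcing width ≥ 3. Hence tw(G) = 3 exactly.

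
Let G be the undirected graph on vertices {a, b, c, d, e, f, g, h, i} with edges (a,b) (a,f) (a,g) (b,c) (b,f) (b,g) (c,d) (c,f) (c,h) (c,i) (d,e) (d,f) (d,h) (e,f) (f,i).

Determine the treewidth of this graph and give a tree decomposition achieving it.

Every bag has size at most 3, so the width is 3 − 1 = 2 and tw(G) ≤ 2. Conversely, {a, b, g} is a clique of size 3, and the vertices of any clique must share a bag in every tree decomposition; so some bag has ≥ 3 vertices and tw(G) ≥ 2. Combining the bounds, tw(G) = 2.

Treewidth 2.
Bags: B1 = {c, d, f}  B2 = {d, e, f}  B3 = {b, c, f}  B4 = {a, b, f}  B5 = {c, f, i}  B6 = {c, d, h}  B7 = {a, b, g}
Tree: B1–B2, B1–B3, B3–B4, B1–B5, B1–B6, B4–B7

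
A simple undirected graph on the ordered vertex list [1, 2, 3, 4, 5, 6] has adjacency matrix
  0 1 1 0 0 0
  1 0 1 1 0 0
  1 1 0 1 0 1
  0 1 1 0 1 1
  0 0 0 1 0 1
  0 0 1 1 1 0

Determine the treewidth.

2

A width-2 tree decomposition is:
Bags: B1 = {1, 2, 3}  B2 = {2, 3, 4}  B3 = {3, 4, 6}  B4 = {4, 5, 6}
Tree: B1–B2, B2–B3, B3–B4
Every bag has size at most 3, so the width is 3 − 1 = 2 and tw(G) ≤ 2. On the other hand G contains the 3-clique {1, 2, 3}. A clique must lie in a single bag of any decomposition, so no decomposition can have width below 2. Hence tw(G) = 2 exactly.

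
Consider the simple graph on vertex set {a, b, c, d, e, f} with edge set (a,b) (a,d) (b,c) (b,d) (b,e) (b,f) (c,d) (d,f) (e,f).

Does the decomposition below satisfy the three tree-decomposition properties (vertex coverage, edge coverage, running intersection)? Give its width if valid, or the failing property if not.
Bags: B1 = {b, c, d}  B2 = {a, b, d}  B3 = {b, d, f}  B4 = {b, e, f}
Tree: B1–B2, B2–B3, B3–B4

Yes; width 2.

Checking the three conditions: (i) the bags cover all of {a, b, c, d, e, f}; (ii) for each edge, some bag contains both endpoints; (iii) the bags containing any fixed vertex form a subtree. All hold, so the decomposition is valid with width 3 − 1 = 2.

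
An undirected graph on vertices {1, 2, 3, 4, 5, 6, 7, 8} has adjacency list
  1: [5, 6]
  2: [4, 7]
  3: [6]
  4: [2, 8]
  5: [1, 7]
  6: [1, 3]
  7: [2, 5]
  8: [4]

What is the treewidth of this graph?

1

A width-1 tree decomposition is:
Bags: B1 = {4, 8}  B2 = {2, 4}  B3 = {2, 7}  B4 = {5, 7}  B5 = {1, 5}  B6 = {1, 6}  B7 = {3, 6}
Tree: B1–B2, B2–B3, B3–B4, B4–B5, B5–B6, B6–B7
Every bag has size at most 2, so the width is 2 − 1 = 1 and tw(G) ≤ 1. G has an edge, so its treewidth is at least 1. The upper and lower bounds meet at 1, so that is the treewidth.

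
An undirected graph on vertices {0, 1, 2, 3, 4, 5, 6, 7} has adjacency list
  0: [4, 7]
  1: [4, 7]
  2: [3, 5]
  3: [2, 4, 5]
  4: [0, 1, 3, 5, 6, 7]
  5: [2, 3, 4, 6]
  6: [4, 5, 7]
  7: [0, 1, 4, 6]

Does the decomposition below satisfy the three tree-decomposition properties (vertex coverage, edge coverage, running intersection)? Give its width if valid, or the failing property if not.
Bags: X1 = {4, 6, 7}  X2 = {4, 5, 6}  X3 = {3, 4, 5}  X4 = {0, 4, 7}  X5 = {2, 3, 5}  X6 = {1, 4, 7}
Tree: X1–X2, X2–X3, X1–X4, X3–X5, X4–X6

Checking the three conditions: (i) the bags cover all of {0, 1, 2, 3, 4, 5, 6, 7}; (ii) for each edge, some bag contains both endpoints; (iii) the bags containing any fixed vertex form a subtree. All hold, so the decomposition is valid with width 3 − 1 = 2.

Yes; width 2.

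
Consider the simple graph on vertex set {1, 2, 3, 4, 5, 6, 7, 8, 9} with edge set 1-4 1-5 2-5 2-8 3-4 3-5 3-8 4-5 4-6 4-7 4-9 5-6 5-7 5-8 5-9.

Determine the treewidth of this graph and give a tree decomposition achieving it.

Treewidth 2.
One optimal decomposition is:
Bags: B1 = {1, 4, 5}  B2 = {3, 4, 5}  B3 = {3, 5, 8}  B4 = {4, 5, 6}  B5 = {4, 5, 9}  B6 = {2, 5, 8}  B7 = {4, 5, 7}
Tree: B1–B2, B2–B3, B2–B4, B2–B5, B3–B6, B4–B7

Every bag has size at most 3, so the width is 3 − 1 = 2 and tw(G) ≤ 2. For the lower bound, the 3 vertices {2, 5, 8} are pairwise adjacent, and any tree decomposition puts a clique entirely inside one bag — forcing width ≥ 2. Therefore the treewidth is 2.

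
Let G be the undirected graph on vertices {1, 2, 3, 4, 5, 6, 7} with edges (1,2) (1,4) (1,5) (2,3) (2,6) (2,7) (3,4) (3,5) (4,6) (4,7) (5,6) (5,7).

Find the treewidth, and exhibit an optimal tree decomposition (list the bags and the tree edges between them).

Every bag has size at most 4, so the width is 4 − 1 = 3 and tw(G) ≤ 3. For the lower bound: the 4 vertex sets {3,5}, {2,6}, {4}, {1} are disjoint, each induces a connected subgraph, and every pair is joined by at least one edge of G. Contracting each set to a single vertex therefore yields K_{4} as a minor, and since treewidth is minor-monotone, tw(G) ≥ tw(K_{4}) = 3. Therefore the treewidth is 3.

Treewidth 3.
One such decomposition:
Bags: B1 = {2, 3, 4, 5}  B2 = {2, 4, 5, 6}  B3 = {1, 2, 4, 5}  B4 = {2, 4, 5, 7}
Tree: B1–B2, B2–B3, B3–B4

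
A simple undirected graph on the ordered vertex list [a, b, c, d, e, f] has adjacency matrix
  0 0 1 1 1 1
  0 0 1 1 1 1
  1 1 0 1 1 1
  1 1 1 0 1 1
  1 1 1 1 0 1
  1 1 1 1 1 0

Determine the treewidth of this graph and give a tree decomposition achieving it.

Every bag has size at most 5, so the width is 5 − 1 = 4 and tw(G) ≤ 4. Conversely, {a, c, d, e, f} is a clique of size 5, and the vertices of any clique must share a bag in every tree decomposition; so some bag has ≥ 5 vertices and tw(G) ≥ 4. Hence tw(G) = 4 exactly.

Treewidth 4.
One such decomposition:
Bags: B1 = {a, c, d, e, f}  B2 = {b, c, d, e, f}
Tree: B1–B2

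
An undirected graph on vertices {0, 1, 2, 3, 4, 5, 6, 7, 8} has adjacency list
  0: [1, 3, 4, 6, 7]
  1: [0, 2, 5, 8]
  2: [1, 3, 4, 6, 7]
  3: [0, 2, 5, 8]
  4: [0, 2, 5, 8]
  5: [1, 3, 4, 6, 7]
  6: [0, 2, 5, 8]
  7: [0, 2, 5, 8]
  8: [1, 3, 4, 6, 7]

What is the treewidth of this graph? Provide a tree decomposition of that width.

Treewidth 4.
Bags: B1 = {0, 2, 5, 6, 8}  B2 = {0, 2, 5, 7, 8}  B3 = {0, 2, 4, 5, 8}  B4 = {0, 1, 2, 5, 8}  B5 = {0, 2, 3, 5, 8}
Tree: B1–B2, B2–B3, B3–B4, B4–B5

Each bag holds 5 vertices, so the decomposition has width 4, which upper-bounds the treewidth. For the lower bound: the 5 vertex sets {6,8}, {0,7}, {4,5}, {2}, {1} are disjoint, each induces a connected subgraph, and every pair is joined by at least one edge of G. Contracting each set to a single vertex therefore yields K_{5} as a minor, and since treewidth is minor-monotone, tw(G) ≥ tw(K_{5}) = 4. Hence tw(G) = 4 exactly.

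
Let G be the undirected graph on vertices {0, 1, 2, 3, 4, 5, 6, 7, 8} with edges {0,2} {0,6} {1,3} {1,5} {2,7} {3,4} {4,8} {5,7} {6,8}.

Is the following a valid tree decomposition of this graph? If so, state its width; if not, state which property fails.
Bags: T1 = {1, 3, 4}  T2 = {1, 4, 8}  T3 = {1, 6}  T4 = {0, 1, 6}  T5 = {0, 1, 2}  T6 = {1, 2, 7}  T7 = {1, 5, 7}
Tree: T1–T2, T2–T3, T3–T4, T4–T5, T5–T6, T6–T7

A tree decomposition must satisfy three properties: every vertex lies in some bag; for every edge, both endpoints lie together in some bag; and for every vertex, the bags containing it form a connected subtree. Here edge (8,6) lies in no bag, so the decomposition is invalid.

No — edge (8,6) lies in no bag.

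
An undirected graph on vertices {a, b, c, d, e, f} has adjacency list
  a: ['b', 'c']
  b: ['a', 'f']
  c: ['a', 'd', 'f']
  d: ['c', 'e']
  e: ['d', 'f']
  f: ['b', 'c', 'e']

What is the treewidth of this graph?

2

A width-2 tree decomposition is:
Bags: B1 = {d, e, f}  B2 = {c, d, f}  B3 = {b, c, f}  B4 = {a, b, c}
Tree: B1–B2, B2–B3, B3–B4
Each bag holds 3 vertices, so the decomposition has width 2, which upper-bounds the treewidth. Since e–d–c–f–e is a cycle in G, G is not acyclic. Forests are exactly the graphs of treewidth ≤ 1, so tw(G) ≥ 2. Hence tw(G) = 2 exactly.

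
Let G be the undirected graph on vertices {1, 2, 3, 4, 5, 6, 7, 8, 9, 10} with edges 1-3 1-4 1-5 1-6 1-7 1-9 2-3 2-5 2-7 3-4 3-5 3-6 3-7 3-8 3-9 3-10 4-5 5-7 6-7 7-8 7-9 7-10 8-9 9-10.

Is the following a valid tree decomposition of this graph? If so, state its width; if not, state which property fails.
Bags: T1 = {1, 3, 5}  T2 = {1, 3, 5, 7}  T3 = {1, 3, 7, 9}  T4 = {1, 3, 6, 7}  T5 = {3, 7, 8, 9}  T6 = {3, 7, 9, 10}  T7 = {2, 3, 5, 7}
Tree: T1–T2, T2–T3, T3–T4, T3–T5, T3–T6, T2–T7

A tree decomposition must satisfy three properties: every vertex lies in some bag; for every edge, both endpoints lie together in some bag; and for every vertex, the bags containing it form a connected subtree. Here vertex 4 appears in no bag, so the decomposition is invalid.

No — vertex 4 appears in no bag.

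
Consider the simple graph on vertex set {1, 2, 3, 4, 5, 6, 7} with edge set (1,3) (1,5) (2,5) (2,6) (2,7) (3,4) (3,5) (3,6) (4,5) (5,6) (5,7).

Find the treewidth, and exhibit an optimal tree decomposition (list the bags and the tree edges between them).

Treewidth 2.
One such decomposition:
Bags: B1 = {1, 3, 5}  B2 = {3, 5, 6}  B3 = {2, 5, 6}  B4 = {3, 4, 5}  B5 = {2, 5, 7}
Tree: B1–B2, B2–B3, B2–B4, B3–B5

The largest bag has 3 vertices, giving width 2; this decomposition certifies tw(G) ≤ 2. On the other hand G contains the 3-clique {2, 5, 6}. A clique must lie in a single bag of any decomposition, so no decomposition can have width below 2. Combining the bounds, tw(G) = 2.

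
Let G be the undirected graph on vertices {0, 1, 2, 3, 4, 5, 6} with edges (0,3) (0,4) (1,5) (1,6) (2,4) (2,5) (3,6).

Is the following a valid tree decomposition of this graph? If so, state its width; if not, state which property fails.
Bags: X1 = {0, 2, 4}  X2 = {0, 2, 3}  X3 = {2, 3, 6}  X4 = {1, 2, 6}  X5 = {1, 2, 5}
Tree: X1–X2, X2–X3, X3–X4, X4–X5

Yes; width 2.

Every vertex of G appears in some bag (union = {0, 1, 2, 3, 4, 5, 6}); every edge is covered by a bag; and for each vertex v the set of bags containing v is connected in the bag tree. The decomposition is therefore valid. The largest bag has 3 vertices, so the width is 2.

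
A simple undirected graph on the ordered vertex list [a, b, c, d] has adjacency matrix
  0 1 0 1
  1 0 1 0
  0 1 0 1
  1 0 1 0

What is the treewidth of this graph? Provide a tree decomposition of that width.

Each bag holds 3 vertices, so the decomposition has width 2, which upper-bounds the treewidth. Since c–d–a–b–c is a cycle in G, G is not acyclic. Forests are exactly the graphs of treewidth ≤ 1, so tw(G) ≥ 2. Therefore the treewidth is 2.

Treewidth 2.
One optimal decomposition is:
Bags: B1 = {a, c, d}  B2 = {a, b, c}
Tree: B1–B2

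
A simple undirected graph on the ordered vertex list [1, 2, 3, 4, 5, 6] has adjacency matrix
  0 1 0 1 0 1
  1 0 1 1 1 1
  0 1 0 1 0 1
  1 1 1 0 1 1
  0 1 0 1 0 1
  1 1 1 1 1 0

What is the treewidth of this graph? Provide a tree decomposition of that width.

Treewidth 3.
Bags: B1 = {2, 3, 4, 6}  B2 = {2, 4, 5, 6}  B3 = {1, 2, 4, 6}
Tree: B1–B2, B2–B3

Each bag holds 4 vertices, so the decomposition has width 3, which upper-bounds the treewidth. On the other hand G contains the 4-clique {1, 2, 4, 6}. A clique must lie in a single bag of any decomposition, so no decomposition can have width below 3. Therefore the treewidth is 3.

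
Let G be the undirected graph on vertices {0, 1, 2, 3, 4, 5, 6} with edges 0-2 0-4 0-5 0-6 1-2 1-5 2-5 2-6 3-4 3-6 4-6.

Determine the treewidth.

A width-2 tree decomposition is:
Bags: B1 = {0, 4, 6}  B2 = {0, 2, 6}  B3 = {0, 2, 5}  B4 = {1, 2, 5}  B5 = {3, 4, 6}
Tree: B1–B2, B2–B3, B3–B4, B1–B5
The largest bag has 3 vertices, giving width 2; this decomposition certifies tw(G) ≤ 2. Conversely, {0, 2, 5} is a clique of size 3, and the vertices of any clique must share a bag in every tree decomposition; so some bag has ≥ 3 vertices and tw(G) ≥ 2. The upper and lower bounds meet at 2, so that is the treewidth.

2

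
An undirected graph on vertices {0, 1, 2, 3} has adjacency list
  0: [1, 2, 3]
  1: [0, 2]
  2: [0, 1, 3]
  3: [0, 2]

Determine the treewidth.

2

A width-2 tree decomposition is:
Bags: B1 = {0, 1, 2}  B2 = {0, 2, 3}
Tree: B1–B2
Each bag holds 3 vertices, so the decomposition has width 2, which upper-bounds the treewidth. For the lower bound, the 3 vertices {0, 1, 2} are pairwise adjacent, and any tree decomposition puts a clique entirely inside one bag — forcing width ≥ 2. Hence tw(G) = 2 exactly.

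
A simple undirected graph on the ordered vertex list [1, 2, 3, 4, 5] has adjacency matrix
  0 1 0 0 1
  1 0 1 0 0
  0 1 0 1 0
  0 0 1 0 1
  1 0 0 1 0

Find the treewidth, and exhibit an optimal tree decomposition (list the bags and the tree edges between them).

Every bag has size at most 3, so the width is 3 − 1 = 2 and tw(G) ≤ 2. Since 4–3–2–1–5–4 is a cycle in G, G is not acyclic. Forests are exactly the graphs of treewidth ≤ 1, so tw(G) ≥ 2. Hence tw(G) = 2 exactly.

Treewidth 2.
One optimal decomposition is:
Bags: B1 = {2, 3, 4}  B2 = {1, 2, 4}  B3 = {1, 4, 5}
Tree: B1–B2, B2–B3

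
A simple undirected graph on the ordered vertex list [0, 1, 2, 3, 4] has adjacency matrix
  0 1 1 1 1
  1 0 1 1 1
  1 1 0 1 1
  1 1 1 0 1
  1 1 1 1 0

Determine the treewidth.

A width-4 tree decomposition is:
Bags: B1 = {0, 1, 2, 3, 4}
Tree: (single bag)
With just one bag of size 5, the width is 5 − 1 = 4, so tw(G) ≤ 4. Conversely, {0, 1, 2, 3, 4} is a clique of size 5, and the vertices of any clique must share a bag in every tree decomposition; so some bag has ≥ 5 vertices and tw(G) ≥ 4. Hence tw(G) = 4 exactly.

4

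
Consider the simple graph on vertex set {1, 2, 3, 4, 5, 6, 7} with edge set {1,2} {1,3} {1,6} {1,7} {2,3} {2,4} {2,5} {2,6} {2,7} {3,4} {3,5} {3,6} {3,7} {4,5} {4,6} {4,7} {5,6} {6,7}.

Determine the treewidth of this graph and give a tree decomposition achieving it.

Treewidth 4.
Bags: B1 = {2, 3, 4, 6, 7}  B2 = {2, 3, 4, 5, 6}  B3 = {1, 2, 3, 6, 7}
Tree: B1–B2, B1–B3

Every bag has size at most 5, so the width is 5 − 1 = 4 and tw(G) ≤ 4. On the other hand G contains the 5-clique {1, 2, 3, 6, 7}. A clique must lie in a single bag of any decomposition, so no decomposition can have width below 4. Therefore the treewidth is 4.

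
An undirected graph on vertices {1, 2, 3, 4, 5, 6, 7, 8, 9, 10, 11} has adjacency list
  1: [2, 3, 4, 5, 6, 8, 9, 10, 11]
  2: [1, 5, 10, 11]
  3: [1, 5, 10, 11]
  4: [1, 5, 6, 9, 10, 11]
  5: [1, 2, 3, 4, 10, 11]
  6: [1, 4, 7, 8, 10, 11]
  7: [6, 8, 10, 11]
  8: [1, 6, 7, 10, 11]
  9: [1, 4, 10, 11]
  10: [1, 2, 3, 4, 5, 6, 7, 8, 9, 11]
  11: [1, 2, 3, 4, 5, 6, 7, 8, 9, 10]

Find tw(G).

A width-4 tree decomposition is:
Bags: B1 = {1, 4, 6, 10, 11}  B2 = {1, 4, 9, 10, 11}  B3 = {1, 4, 5, 10, 11}  B4 = {1, 2, 5, 10, 11}  B5 = {1, 3, 5, 10, 11}  B6 = {1, 6, 8, 10, 11}  B7 = {6, 7, 8, 10, 11}
Tree: B1–B2, B1–B3, B3–B4, B4–B5, B1–B6, B6–B7
Each bag holds 5 vertices, so the decomposition has width 4, which upper-bounds the treewidth. For the lower bound, the 5 vertices {1, 6, 8, 10, 11} are pairwise adjacent, and any tree decomposition puts a clique entirely inside one bag — forcing width ≥ 4. Hence tw(G) = 4 exactly.

4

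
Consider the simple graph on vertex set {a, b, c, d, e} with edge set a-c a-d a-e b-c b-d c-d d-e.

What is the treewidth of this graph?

A width-2 tree decomposition is:
Bags: B1 = {a, c, d}  B2 = {b, c, d}  B3 = {a, d, e}
Tree: B1–B2, B1–B3
Every bag has size at most 3, so the width is 3 − 1 = 2 and tw(G) ≤ 2. For the lower bound, the 3 vertices {a, d, e} are pairwise adjacent, and any tree decomposition puts a clique entirely inside one bag — forcing width ≥ 2. Combining the bounds, tw(G) = 2.

2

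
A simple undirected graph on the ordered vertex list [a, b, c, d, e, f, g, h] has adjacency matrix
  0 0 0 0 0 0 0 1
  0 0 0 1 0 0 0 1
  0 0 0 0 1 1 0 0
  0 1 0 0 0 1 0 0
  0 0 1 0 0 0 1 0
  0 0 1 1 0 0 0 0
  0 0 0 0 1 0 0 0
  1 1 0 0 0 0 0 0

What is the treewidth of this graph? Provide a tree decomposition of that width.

Treewidth 1.
Bags: B1 = {e, g}  B2 = {c, e}  B3 = {c, f}  B4 = {d, f}  B5 = {b, d}  B6 = {b, h}  B7 = {a, h}
Tree: B1–B2, B2–B3, B3–B4, B4–B5, B5–B6, B6–B7

Each bag holds 2 vertices, so the decomposition has width 1, which upper-bounds the treewidth. Since G has at least one edge (e.g. g–e), it is not an edgeless graph, so tw(G) ≥ 1. Hence tw(G) = 1 exactly.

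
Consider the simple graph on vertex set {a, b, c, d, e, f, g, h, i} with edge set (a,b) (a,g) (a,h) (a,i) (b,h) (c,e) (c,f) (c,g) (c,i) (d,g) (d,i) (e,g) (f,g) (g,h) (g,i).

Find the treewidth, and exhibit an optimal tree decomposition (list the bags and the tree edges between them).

The largest bag has 3 vertices, giving width 2; this decomposition certifies tw(G) ≤ 2. For the lower bound, the 3 vertices {c, e, g} are pairwise adjacent, and any tree decomposition puts a clique entirely inside one bag — forcing width ≥ 2. Therefore the treewidth is 2.

Treewidth 2.
One optimal decomposition is:
Bags: B1 = {c, g, i}  B2 = {a, g, i}  B3 = {a, g, h}  B4 = {a, b, h}  B5 = {d, g, i}  B6 = {c, f, g}  B7 = {c, e, g}
Tree: B1–B2, B2–B3, B3–B4, B2–B5, B1–B6, B6–B7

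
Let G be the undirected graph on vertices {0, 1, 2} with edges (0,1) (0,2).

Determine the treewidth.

A width-1 tree decomposition is:
Bags: B1 = {0, 2}  B2 = {0, 1}
Tree: B1–B2
Every bag has size at most 2, so the width is 2 − 1 = 1 and tw(G) ≤ 1. G has an edge, so its treewidth is at least 1. Therefore the treewidth is 1.

1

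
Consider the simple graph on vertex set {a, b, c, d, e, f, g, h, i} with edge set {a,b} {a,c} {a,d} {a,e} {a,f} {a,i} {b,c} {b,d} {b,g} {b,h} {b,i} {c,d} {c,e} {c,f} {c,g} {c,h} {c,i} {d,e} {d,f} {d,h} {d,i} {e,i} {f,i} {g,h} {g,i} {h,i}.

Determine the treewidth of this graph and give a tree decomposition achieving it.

Each bag holds 5 vertices, so the decomposition has width 4, which upper-bounds the treewidth. On the other hand G contains the 5-clique {b, c, d, h, i}. A clique must lie in a single bag of any decomposition, so no decomposition can have width below 4. Hence tw(G) = 4 exactly.

Treewidth 4.
One optimal decomposition is:
Bags: B1 = {a, b, c, d, i}  B2 = {b, c, d, h, i}  B3 = {a, c, d, f, i}  B4 = {b, c, g, h, i}  B5 = {a, c, d, e, i}
Tree: B1–B2, B1–B3, B2–B4, B1–B5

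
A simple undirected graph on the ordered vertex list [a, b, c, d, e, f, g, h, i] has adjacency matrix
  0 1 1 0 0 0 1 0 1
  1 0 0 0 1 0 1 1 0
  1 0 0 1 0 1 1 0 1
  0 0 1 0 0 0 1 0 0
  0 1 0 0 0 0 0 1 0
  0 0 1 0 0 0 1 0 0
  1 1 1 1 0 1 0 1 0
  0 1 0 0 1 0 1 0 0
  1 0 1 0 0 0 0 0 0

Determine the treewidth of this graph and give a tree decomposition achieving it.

Treewidth 2.
One such decomposition:
Bags: B1 = {a, b, g}  B2 = {a, c, g}  B3 = {c, d, g}  B4 = {b, g, h}  B5 = {a, c, i}  B6 = {c, f, g}  B7 = {b, e, h}
Tree: B1–B2, B2–B3, B1–B4, B2–B5, B2–B6, B4–B7

Every bag has size at most 3, so the width is 3 − 1 = 2 and tw(G) ≤ 2. For the lower bound, the 3 vertices {b, g, h} are pairwise adjacent, and any tree decomposition puts a clique entirely inside one bag — forcing width ≥ 2. Therefore the treewidth is 2.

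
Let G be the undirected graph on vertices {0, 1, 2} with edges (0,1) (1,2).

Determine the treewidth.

1

A width-1 tree decomposition is:
Bags: B1 = {0, 1}  B2 = {1, 2}
Tree: B1–B2
The largest bag has 2 vertices, giving width 1; this decomposition certifies tw(G) ≤ 1. G has an edge, so its treewidth is at least 1. The upper and lower bounds meet at 1, so that is the treewidth.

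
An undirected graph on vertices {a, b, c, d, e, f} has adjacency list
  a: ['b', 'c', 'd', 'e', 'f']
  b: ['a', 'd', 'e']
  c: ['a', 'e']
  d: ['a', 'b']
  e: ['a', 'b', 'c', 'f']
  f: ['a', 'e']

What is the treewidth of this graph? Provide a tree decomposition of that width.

Treewidth 2.
One optimal decomposition is:
Bags: B1 = {a, c, e}  B2 = {a, e, f}  B3 = {a, b, e}  B4 = {a, b, d}
Tree: B1–B2, B1–B3, B3–B4

The largest bag has 3 vertices, giving width 2; this decomposition certifies tw(G) ≤ 2. For the lower bound, the 3 vertices {a, b, d} are pairwise adjacent, and any tree decomposition puts a clique entirely inside one bag — forcing width ≥ 2. Hence tw(G) = 2 exactly.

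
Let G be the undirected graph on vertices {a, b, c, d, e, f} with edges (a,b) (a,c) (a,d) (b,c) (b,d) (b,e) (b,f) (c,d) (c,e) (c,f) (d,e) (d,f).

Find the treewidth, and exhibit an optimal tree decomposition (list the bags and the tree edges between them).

Every bag has size at most 4, so the width is 4 − 1 = 3 and tw(G) ≤ 3. On the other hand G contains the 4-clique {b, c, d, e}. A clique must lie in a single bag of any decomposition, so no decomposition can have width below 3. Combining the bounds, tw(G) = 3.

Treewidth 3.
One such decomposition:
Bags: B1 = {b, c, d, e}  B2 = {b, c, d, f}  B3 = {a, b, c, d}
Tree: B1–B2, B1–B3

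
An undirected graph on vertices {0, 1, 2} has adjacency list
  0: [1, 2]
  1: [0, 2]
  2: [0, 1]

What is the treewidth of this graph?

2

A width-2 tree decomposition is:
Bags: B1 = {0, 1, 2}
Tree: (single bag)
With just one bag of size 3, the width is 3 − 1 = 2, so tw(G) ≤ 2. For the lower bound, the 3 vertices {0, 1, 2} are pairwise adjacent, and any tree decomposition puts a clique entirely inside one bag — forcing width ≥ 2. The upper and lower bounds meet at 2, so that is the treewidth.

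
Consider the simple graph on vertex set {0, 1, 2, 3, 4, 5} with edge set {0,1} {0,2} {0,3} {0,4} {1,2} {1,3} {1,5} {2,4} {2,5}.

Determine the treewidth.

A width-2 tree decomposition is:
Bags: B1 = {0, 1, 2}  B2 = {0, 1, 3}  B3 = {0, 2, 4}  B4 = {1, 2, 5}
Tree: B1–B2, B1–B3, B1–B4
Each bag holds 3 vertices, so the decomposition has width 2, which upper-bounds the treewidth. Conversely, {0, 1, 2} is a clique of size 3, and the vertices of any clique must share a bag in every tree decomposition; so some bag has ≥ 3 vertices and tw(G) ≥ 2. Hence tw(G) = 2 exactly.

2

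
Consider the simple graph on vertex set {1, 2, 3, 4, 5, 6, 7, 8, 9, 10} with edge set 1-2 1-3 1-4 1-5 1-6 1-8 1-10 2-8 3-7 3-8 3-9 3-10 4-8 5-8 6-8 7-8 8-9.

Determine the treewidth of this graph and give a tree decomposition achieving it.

The largest bag has 3 vertices, giving width 2; this decomposition certifies tw(G) ≤ 2. On the other hand G contains the 3-clique {1, 2, 8}. A clique must lie in a single bag of any decomposition, so no decomposition can have width below 2. Combining the bounds, tw(G) = 2.

Treewidth 2.
One optimal decomposition is:
Bags: B1 = {1, 3, 10}  B2 = {1, 3, 8}  B3 = {3, 7, 8}  B4 = {1, 5, 8}  B5 = {1, 2, 8}  B6 = {1, 4, 8}  B7 = {3, 8, 9}  B8 = {1, 6, 8}
Tree: B1–B2, B2–B3, B2–B4, B4–B5, B5–B6, B3–B7, B2–B8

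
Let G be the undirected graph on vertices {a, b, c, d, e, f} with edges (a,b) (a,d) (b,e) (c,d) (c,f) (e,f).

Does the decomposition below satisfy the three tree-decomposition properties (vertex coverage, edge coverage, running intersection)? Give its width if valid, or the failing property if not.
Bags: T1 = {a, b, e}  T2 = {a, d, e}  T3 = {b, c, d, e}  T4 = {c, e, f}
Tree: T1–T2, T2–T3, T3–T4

A tree decomposition must satisfy three properties: every vertex lies in some bag; for every edge, both endpoints lie together in some bag; and for every vertex, the bags containing it form a connected subtree. Here bags containing vertex b are not connected in the tree, so the decomposition is invalid.

No — bags containing vertex b are not connected in the tree.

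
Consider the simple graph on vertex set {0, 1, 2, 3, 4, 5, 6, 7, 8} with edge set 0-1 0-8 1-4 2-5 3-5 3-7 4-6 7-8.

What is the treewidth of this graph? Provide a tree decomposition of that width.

Treewidth 1.
One optimal decomposition is:
Bags: B1 = {2, 5}  B2 = {3, 5}  B3 = {3, 7}  B4 = {7, 8}  B5 = {0, 8}  B6 = {0, 1}  B7 = {1, 4}  B8 = {4, 6}
Tree: B1–B2, B2–B3, B3–B4, B4–B5, B5–B6, B6–B7, B7–B8

The largest bag has 2 vertices, giving width 1; this decomposition certifies tw(G) ≤ 1. Since G has at least one edge (e.g. 2–5), it is not an edgeless graph, so tw(G) ≥ 1. The upper and lower bounds meet at 1, so that is the treewidth.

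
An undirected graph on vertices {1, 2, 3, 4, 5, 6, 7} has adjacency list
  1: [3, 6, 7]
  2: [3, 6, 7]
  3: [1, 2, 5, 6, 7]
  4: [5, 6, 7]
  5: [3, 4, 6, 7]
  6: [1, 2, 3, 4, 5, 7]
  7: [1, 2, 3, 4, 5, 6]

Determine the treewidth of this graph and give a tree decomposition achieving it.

The largest bag has 4 vertices, giving width 3; this decomposition certifies tw(G) ≤ 3. For the lower bound, the 4 vertices {1, 3, 6, 7} are pairwise adjacent, and any tree decomposition puts a clique entirely inside one bag — forcing width ≥ 3. Combining the bounds, tw(G) = 3.

Treewidth 3.
Bags: B1 = {3, 5, 6, 7}  B2 = {2, 3, 6, 7}  B3 = {1, 3, 6, 7}  B4 = {4, 5, 6, 7}
Tree: B1–B2, B2–B3, B1–B4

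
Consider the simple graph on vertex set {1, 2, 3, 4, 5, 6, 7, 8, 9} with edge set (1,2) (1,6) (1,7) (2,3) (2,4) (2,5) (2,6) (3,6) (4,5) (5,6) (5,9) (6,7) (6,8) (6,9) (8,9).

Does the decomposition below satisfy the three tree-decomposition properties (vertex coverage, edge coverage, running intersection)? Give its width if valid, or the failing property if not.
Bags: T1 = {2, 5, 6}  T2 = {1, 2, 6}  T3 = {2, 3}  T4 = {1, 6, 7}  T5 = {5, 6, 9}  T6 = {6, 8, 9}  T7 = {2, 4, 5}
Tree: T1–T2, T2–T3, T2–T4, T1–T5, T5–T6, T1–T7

No — edge (6,3) lies in no bag.

A tree decomposition must satisfy three properties: every vertex lies in some bag; for every edge, both endpoints lie together in some bag; and for every vertex, the bags containing it form a connected subtree. Here edge (6,3) lies in no bag, so the decomposition is invalid.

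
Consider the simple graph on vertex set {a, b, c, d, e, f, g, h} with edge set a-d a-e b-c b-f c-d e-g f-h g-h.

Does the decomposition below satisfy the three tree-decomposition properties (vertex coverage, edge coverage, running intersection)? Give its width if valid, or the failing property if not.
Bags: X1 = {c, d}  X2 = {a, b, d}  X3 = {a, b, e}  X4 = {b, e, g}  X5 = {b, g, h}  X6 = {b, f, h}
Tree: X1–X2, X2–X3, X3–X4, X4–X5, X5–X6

A tree decomposition must satisfy three properties: every vertex lies in some bag; for every edge, both endpoints lie together in some bag; and for every vertex, the bags containing it form a connected subtree. Here edge (b,c) lies in no bag, so the decomposition is invalid.

No — edge (b,c) lies in no bag.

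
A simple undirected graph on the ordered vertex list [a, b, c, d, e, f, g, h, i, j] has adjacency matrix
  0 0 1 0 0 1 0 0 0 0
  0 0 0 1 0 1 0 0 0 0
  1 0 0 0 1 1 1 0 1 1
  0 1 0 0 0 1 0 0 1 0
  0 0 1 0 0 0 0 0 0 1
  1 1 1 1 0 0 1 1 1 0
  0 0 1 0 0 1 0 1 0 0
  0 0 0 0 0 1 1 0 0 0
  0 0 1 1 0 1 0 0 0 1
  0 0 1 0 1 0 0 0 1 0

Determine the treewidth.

A width-2 tree decomposition is:
Bags: B1 = {c, i, j}  B2 = {c, f, i}  B3 = {a, c, f}  B4 = {d, f, i}  B5 = {c, f, g}  B6 = {c, e, j}  B7 = {b, d, f}  B8 = {f, g, h}
Tree: B1–B2, B2–B3, B2–B4, B3–B5, B1–B6, B4–B7, B5–B8
Every bag has size at most 3, so the width is 3 − 1 = 2 and tw(G) ≤ 2. Conversely, {c, e, j} is a clique of size 3, and the vertices of any clique must share a bag in every tree decomposition; so some bag has ≥ 3 vertices and tw(G) ≥ 2. Combining the bounds, tw(G) = 2.

2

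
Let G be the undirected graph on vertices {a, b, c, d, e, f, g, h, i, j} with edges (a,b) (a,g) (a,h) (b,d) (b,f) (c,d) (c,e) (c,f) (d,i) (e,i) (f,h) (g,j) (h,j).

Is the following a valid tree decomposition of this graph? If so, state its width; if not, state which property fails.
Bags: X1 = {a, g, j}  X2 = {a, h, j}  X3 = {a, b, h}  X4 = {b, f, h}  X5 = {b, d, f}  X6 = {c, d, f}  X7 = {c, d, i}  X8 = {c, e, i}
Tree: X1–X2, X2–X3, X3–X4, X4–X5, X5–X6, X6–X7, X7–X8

Vertex coverage: the bags together contain {a, b, c, d, e, f, g, h, i, j}, the full vertex set. Edge coverage: each edge of G has both endpoints in at least one bag. Running intersection: for every vertex, the bags containing it form a connected subtree. All three properties hold, so this is a valid tree decomposition of width max|bag| − 1 = 2, and hence tw(G) ≤ 2.

Yes; width 2.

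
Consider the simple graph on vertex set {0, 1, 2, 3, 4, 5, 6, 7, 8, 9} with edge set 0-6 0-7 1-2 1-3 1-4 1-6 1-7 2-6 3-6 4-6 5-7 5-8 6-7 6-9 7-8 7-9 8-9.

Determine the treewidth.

2

A width-2 tree decomposition is:
Bags: B1 = {6, 7, 9}  B2 = {1, 6, 7}  B3 = {1, 2, 6}  B4 = {1, 3, 6}  B5 = {1, 4, 6}  B6 = {0, 6, 7}  B7 = {7, 8, 9}  B8 = {5, 7, 8}
Tree: B1–B2, B2–B3, B2–B4, B4–B5, B2–B6, B1–B7, B7–B8
The largest bag has 3 vertices, giving width 2; this decomposition certifies tw(G) ≤ 2. Conversely, {7, 8, 9} is a clique of size 3, and the vertices of any clique must share a bag in every tree decomposition; so some bag has ≥ 3 vertices and tw(G) ≥ 2. Therefore the treewidth is 2.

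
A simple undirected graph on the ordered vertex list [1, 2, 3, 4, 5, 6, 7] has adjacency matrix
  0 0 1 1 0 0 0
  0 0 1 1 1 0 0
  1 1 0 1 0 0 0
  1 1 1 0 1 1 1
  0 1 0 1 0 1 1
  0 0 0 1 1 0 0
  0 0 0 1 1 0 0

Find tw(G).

A width-2 tree decomposition is:
Bags: B1 = {2, 3, 4}  B2 = {1, 3, 4}  B3 = {2, 4, 5}  B4 = {4, 5, 7}  B5 = {4, 5, 6}
Tree: B1–B2, B1–B3, B3–B4, B3–B5
The largest bag has 3 vertices, giving width 2; this decomposition certifies tw(G) ≤ 2. For the lower bound, the 3 vertices {1, 3, 4} are pairwise adjacent, and any tree decomposition puts a clique entirely inside one bag — forcing width ≥ 2. The upper and lower bounds meet at 2, so that is the treewidth.

2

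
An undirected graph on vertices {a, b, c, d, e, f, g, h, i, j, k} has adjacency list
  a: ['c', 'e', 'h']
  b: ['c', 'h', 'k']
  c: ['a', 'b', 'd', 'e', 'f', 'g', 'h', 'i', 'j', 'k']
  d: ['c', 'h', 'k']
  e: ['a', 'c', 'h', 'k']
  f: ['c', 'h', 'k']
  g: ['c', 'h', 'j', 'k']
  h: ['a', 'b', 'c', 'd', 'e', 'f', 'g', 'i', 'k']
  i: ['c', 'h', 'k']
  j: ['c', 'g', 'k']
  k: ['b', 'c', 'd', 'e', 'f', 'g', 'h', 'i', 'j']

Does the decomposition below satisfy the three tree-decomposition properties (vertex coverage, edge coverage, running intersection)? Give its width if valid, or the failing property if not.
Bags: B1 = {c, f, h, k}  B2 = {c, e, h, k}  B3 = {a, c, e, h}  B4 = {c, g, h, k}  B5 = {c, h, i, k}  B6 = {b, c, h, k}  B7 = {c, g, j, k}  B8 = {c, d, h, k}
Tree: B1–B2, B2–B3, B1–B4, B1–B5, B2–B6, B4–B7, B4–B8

Yes; width 3.

Vertex coverage: the bags together contain {a, b, c, d, e, f, g, h, i, j, k}, the full vertex set. Edge coverage: each edge of G has both endpoints in at least one bag. Running intersection: for every vertex, the bags containing it form a connected subtree. All three properties hold, so this is a valid tree decomposition of width max|bag| − 1 = 3, and hence tw(G) ≤ 3.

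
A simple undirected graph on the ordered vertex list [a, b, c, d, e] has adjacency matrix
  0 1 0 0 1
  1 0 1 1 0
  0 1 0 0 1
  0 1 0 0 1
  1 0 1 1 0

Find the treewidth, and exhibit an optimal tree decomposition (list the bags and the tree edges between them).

Treewidth 2.
One optimal decomposition is:
Bags: B1 = {b, d, e}  B2 = {a, b, e}  B3 = {b, c, e}
Tree: B1–B2, B2–B3

Each bag holds 3 vertices, so the decomposition has width 2, which upper-bounds the treewidth. The edges d–b–a–e–d form a cycle, so G is not a tree and its treewidth is at least 2. Therefore the treewidth is 2.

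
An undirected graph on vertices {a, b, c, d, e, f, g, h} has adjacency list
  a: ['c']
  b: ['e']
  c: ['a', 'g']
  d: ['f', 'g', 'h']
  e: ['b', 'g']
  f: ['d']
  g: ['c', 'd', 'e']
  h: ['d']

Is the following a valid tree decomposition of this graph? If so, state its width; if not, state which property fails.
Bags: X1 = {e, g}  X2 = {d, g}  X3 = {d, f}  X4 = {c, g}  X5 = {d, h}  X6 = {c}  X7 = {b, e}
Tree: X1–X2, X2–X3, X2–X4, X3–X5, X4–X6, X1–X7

A tree decomposition must satisfy three properties: every vertex lies in some bag; for every edge, both endpoints lie together in some bag; and for every vertex, the bags containing it form a connected subtree. Here vertex a appears in no bag, so the decomposition is invalid.

No — vertex a appears in no bag.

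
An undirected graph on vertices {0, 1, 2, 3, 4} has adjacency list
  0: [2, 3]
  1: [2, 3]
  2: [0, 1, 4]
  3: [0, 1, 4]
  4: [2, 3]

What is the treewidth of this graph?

2

A width-2 tree decomposition is:
Bags: B1 = {0, 2, 3}  B2 = {2, 3, 4}  B3 = {1, 2, 3}
Tree: B1–B2, B2–B3
Every bag has size at most 3, so the width is 3 − 1 = 2 and tw(G) ≤ 2. The edges 0–2–4–3–0 form a cycle, so G is not a tree and its treewidth is at least 2. The upper and lower bounds meet at 2, so that is the treewidth.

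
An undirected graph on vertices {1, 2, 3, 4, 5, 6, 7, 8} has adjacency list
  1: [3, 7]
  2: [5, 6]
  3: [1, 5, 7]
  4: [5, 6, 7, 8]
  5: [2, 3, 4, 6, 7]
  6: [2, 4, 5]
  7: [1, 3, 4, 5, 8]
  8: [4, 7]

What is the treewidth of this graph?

A width-2 tree decomposition is:
Bags: B1 = {4, 5, 6}  B2 = {4, 5, 7}  B3 = {3, 5, 7}  B4 = {2, 5, 6}  B5 = {1, 3, 7}  B6 = {4, 7, 8}
Tree: B1–B2, B2–B3, B1–B4, B3–B5, B2–B6
Every bag has size at most 3, so the width is 3 − 1 = 2 and tw(G) ≤ 2. On the other hand G contains the 3-clique {4, 7, 8}. A clique must lie in a single bag of any decomposition, so no decomposition can have width below 2. Therefore the treewidth is 2.

2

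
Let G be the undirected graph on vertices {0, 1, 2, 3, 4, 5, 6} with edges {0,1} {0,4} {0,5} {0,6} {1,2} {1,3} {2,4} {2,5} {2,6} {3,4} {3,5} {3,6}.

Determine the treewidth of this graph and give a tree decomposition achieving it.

Every bag has size at most 4, so the width is 4 − 1 = 3 and tw(G) ≤ 3. For the lower bound: the 4 vertex sets {0,1}, {2,4}, {3}, {5} are disjoint, each induces a connected subgraph, and every pair is joined by at least one edge of G. Contracting each set to a single vertex therefore yields K_{4} as a minor, and since treewidth is minor-monotone, tw(G) ≥ tw(K_{4}) = 3. The upper and lower bounds meet at 3, so that is the treewidth.

Treewidth 3.
One such decomposition:
Bags: B1 = {0, 1, 2, 3}  B2 = {0, 2, 3, 4}  B3 = {0, 2, 3, 5}  B4 = {0, 2, 3, 6}
Tree: B1–B2, B2–B3, B3–B4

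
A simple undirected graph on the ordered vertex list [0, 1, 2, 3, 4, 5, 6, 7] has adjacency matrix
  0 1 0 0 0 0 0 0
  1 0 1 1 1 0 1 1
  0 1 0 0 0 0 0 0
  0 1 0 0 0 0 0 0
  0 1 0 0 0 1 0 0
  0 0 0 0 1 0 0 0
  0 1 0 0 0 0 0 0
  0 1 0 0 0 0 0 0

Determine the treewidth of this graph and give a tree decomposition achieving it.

Treewidth 1.
One such decomposition:
Bags: B1 = {1, 4}  B2 = {1, 2}  B3 = {4, 5}  B4 = {1, 3}  B5 = {0, 1}  B6 = {1, 6}  B7 = {1, 7}
Tree: B1–B2, B1–B3, B1–B4, B4–B5, B1–B6, B6–B7

Every bag has size at most 2, so the width is 2 − 1 = 1 and tw(G) ≤ 1. G has an edge, so its treewidth is at least 1. The upper and lower bounds meet at 1, so that is the treewidth.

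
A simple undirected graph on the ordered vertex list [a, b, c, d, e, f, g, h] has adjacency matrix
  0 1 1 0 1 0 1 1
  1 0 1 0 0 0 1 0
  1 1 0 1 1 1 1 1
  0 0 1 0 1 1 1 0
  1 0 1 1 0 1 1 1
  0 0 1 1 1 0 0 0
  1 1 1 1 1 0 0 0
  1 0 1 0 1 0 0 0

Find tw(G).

3

A width-3 tree decomposition is:
Bags: B1 = {a, c, e, h}  B2 = {a, c, e, g}  B3 = {a, b, c, g}  B4 = {c, d, e, g}  B5 = {c, d, e, f}
Tree: B1–B2, B2–B3, B2–B4, B4–B5
The largest bag has 4 vertices, giving width 3; this decomposition certifies tw(G) ≤ 3. On the other hand G contains the 4-clique {c, d, e, g}. A clique must lie in a single bag of any decomposition, so no decomposition can have width below 3. Combining the bounds, tw(G) = 3.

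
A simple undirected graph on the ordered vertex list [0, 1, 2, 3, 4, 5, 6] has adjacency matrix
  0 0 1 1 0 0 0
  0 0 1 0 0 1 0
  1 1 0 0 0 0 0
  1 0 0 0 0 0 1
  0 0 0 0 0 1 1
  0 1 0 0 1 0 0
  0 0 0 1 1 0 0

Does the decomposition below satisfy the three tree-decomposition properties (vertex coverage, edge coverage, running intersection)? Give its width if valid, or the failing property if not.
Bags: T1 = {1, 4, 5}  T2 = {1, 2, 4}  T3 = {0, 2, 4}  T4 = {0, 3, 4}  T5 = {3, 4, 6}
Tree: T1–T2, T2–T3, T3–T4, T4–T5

Checking the three conditions: (i) the bags cover all of {0, 1, 2, 3, 4, 5, 6}; (ii) for each edge, some bag contains both endpoints; (iii) the bags containing any fixed vertex form a subtree. All hold, so the decomposition is valid with width 3 − 1 = 2.

Yes; width 2.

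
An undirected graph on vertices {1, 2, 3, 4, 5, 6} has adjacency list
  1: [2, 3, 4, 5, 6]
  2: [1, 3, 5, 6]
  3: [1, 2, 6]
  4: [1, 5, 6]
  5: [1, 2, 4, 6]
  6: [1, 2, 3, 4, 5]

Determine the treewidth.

3

A width-3 tree decomposition is:
Bags: B1 = {1, 2, 5, 6}  B2 = {1, 4, 5, 6}  B3 = {1, 2, 3, 6}
Tree: B1–B2, B1–B3
Each bag holds 4 vertices, so the decomposition has width 3, which upper-bounds the treewidth. On the other hand G contains the 4-clique {1, 2, 3, 6}. A clique must lie in a single bag of any decomposition, so no decomposition can have width below 3. Therefore the treewidth is 3.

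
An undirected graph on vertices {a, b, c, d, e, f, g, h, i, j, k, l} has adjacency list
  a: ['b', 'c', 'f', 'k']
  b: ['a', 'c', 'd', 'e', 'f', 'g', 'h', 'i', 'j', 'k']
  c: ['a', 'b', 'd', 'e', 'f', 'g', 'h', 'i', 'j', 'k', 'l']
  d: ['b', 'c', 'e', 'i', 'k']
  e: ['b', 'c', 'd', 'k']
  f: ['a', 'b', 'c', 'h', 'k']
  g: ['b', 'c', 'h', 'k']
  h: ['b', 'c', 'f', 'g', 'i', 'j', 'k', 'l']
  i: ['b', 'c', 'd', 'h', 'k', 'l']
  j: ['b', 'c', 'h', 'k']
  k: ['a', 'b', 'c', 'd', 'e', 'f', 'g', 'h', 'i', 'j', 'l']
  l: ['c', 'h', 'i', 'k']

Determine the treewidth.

4

A width-4 tree decomposition is:
Bags: B1 = {b, c, h, j, k}  B2 = {b, c, h, i, k}  B3 = {b, c, f, h, k}  B4 = {b, c, d, i, k}  B5 = {b, c, g, h, k}  B6 = {b, c, d, e, k}  B7 = {c, h, i, k, l}  B8 = {a, b, c, f, k}
Tree: B1–B2, B1–B3, B2–B4, B2–B5, B4–B6, B2–B7, B3–B8
Each bag holds 5 vertices, so the decomposition has width 4, which upper-bounds the treewidth. Conversely, {c, h, i, k, l} is a clique of size 5, and the vertices of any clique must share a bag in every tree decomposition; so some bag has ≥ 5 vertices and tw(G) ≥ 4. Combining the bounds, tw(G) = 4.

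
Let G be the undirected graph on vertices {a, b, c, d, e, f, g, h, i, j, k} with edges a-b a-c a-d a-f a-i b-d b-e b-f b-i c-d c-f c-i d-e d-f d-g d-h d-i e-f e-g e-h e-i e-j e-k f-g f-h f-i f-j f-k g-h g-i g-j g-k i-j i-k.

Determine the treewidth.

4

A width-4 tree decomposition is:
Bags: B1 = {d, e, f, g, h}  B2 = {d, e, f, g, i}  B3 = {e, f, g, i, k}  B4 = {b, d, e, f, i}  B5 = {a, b, d, f, i}  B6 = {e, f, g, i, j}  B7 = {a, c, d, f, i}
Tree: B1–B2, B2–B3, B2–B4, B4–B5, B2–B6, B5–B7
Every bag has size at most 5, so the width is 5 − 1 = 4 and tw(G) ≤ 4. For the lower bound, the 5 vertices {d, e, f, g, h} are pairwise adjacent, and any tree decomposition puts a clique entirely inside one bag — forcing width ≥ 4. Therefore the treewidth is 4.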